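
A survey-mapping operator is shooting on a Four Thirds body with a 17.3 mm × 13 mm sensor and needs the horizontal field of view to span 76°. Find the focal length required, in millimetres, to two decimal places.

11.07 mm

From α = 2·arctan(w/2f) we get f = w / (2·tan(α/2)).
With w = 17.3 mm and α/2 = 38°, tan(α/2) ≈ 0.78129, so f ≈ 17.3 / 1.56257 ≈ 11.0715 mm.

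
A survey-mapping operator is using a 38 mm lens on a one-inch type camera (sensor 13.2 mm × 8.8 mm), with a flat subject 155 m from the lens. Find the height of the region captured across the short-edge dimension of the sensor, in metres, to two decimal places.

35.89 m

dₒ: 155 m = 155000 mm.
Similar triangles through the lens centre give W/dₒ = h/dᵢ; with 1/f = 1/dₒ + 1/dᵢ this gives W = h·(dₒ − f)/f.
W = 8.8 mm × (155000 − 38) / 38 = 8.8 × 4077.9474 ≈ 35885.937 mm = 35.8859 m.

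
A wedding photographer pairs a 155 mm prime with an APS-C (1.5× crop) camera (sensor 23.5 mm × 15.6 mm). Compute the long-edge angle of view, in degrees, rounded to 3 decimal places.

8.670°

Angle of view α = 2·arctan(w/2f) with w = 23.5 mm and f = 155 mm.
w/2f = 0.07581; arctan(0.07581) ≈ 4.3351°, so α ≈ 8.6702°.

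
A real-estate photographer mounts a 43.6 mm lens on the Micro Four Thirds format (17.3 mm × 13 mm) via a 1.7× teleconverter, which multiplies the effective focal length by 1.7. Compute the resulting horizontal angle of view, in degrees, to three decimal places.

13.313°

Effective focal length f = 43.6 × 1.7 = 74.12 mm.
α = 2·arctan(17.3 / (2 × 74.12)) = 2·arctan(0.11670) ≈ 13.3129°.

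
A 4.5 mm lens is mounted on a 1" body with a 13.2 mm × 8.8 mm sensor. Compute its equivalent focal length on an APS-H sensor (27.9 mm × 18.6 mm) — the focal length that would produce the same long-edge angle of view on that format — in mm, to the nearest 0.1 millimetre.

9.5 mm

Equal angle of view means equal width/f ratio, so f₂ = f₁ · (width₂/width₁) = 4.5 × 27.9/13.2.
f₂ = 4.5 × 2.11364 ≈ 9.511 mm.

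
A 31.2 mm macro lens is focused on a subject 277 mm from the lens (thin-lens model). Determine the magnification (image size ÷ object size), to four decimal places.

0.1269×

Thin lens: 1/f = 1/dₒ + 1/dᵢ → 1/dᵢ = 1/31.2 − 1/277 = 0.0284412 mm⁻¹, so dᵢ ≈ 35.1603 mm.
Magnification m = dᵢ/dₒ = 35.1603/277 ≈ 0.12693.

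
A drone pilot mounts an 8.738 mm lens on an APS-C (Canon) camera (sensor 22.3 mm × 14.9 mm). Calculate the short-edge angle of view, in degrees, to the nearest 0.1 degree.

80.9°

Angle of view α = 2·arctan(h/2f) with h = 14.9 mm and f = 8.738 mm.
h/2f = 0.85260; arctan(0.85260) ≈ 40.4508°, so α ≈ 80.9017°.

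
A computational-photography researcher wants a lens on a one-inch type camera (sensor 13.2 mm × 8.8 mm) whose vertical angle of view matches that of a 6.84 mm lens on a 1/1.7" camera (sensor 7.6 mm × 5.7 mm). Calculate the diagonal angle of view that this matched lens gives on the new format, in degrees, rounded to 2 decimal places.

Equal vertical AOV ⇒ f₂ = f₁ · 8.8/5.7 = 6.84 × 1.54386 ≈ 10.5600 mm.
Sensor diagonal = √(13.2² + 8.8²) = √251.6800 ≈ 15.8644 mm.
Diagonal AOV on the new format = 2·arctan(15.8644 / (2 × 10.5600)) = 2·arctan(0.75116) ≈ 73.8246°.

73.82°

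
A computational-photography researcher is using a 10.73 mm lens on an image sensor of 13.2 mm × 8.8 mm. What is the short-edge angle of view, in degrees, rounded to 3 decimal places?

Angle of view α = 2·arctan(h/2f) with h = 8.8 mm and f = 10.73 mm.
h/2f = 0.41007; arctan(0.41007) ≈ 22.2968°, so α ≈ 44.5937°.

44.594°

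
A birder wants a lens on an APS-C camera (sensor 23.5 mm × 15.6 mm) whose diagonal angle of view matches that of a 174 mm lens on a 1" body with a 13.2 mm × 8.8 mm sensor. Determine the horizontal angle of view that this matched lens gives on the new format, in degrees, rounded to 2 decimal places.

4.35°

Sensor diagonal = √(13.2² + 8.8²) = √251.6800 ≈ 15.8644 mm.
Sensor diagonal = √(23.5² + 15.6²) = √795.6100 ≈ 28.2066 mm.
Equal diagonal AOV ⇒ f₂ = f₁ · 28.2066/15.8644 = 174 × 1.77798 ≈ 309.3677 mm.
Horizontal AOV on the new format = 2·arctan(23.5 / (2 × 309.3677)) = 2·arctan(0.03798) ≈ 4.3502°.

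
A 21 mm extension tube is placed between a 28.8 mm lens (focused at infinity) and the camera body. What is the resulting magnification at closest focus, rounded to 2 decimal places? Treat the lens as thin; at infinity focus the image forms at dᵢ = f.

The tube moves the image plane from f to f + e, so dᵢ = 28.8 + 21 = 49.8 mm. Focus is achieved when 1/f = 1/dₒ + 1/dᵢ, giving dₒ = 1/(1/f − 1/(f+e)).
Magnification m = dᵢ/dₒ = (f+e)·(1/f − 1/(f+e)) = e/f = 21/28.8 ≈ 0.7292.

0.73×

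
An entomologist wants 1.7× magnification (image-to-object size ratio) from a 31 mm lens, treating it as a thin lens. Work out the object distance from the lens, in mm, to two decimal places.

49.24 mm

With m = dᵢ/dₒ and 1/f = 1/dₒ + 1/dᵢ, substituting dᵢ = m·dₒ gives 1/f = (1 + 1/m)/dₒ, hence dₒ = f·(1 + 1/m).
dₒ = 31 × (1 + 1/1.7) = 31 × 1.58824 ≈ 49.235 mm.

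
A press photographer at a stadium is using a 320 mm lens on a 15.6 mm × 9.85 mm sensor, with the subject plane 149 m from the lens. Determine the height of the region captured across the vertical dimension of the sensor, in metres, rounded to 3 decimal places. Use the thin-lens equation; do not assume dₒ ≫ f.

dₒ: 149 m = 149000 mm.
Similar triangles through the lens centre give W/dₒ = h/dᵢ; with 1/f = 1/dₒ + 1/dᵢ this gives W = h·(dₒ − f)/f.
W = 9.85 mm × (149000 − 320) / 320 = 9.85 × 464.6250 ≈ 4576.556 mm = 4.57656 m.

4.577 m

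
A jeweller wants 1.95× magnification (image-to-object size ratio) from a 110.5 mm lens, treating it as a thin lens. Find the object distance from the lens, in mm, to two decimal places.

167.17 mm

With m = dᵢ/dₒ and 1/f = 1/dₒ + 1/dᵢ, substituting dᵢ = m·dₒ gives 1/f = (1 + 1/m)/dₒ, hence dₒ = f·(1 + 1/m).
dₒ = 110.5 × (1 + 1/1.95) = 110.5 × 1.51282 ≈ 167.167 mm.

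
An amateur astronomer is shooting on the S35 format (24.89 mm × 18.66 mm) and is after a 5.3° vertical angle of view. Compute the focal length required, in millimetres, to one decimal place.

From α = 2·arctan(h/2f) we get f = h / (2·tan(α/2)).
With h = 18.66 mm and α/2 = 2.65°, tan(α/2) ≈ 0.04628, so f ≈ 18.66 / 0.09257 ≈ 201.5805 mm.

201.6 mm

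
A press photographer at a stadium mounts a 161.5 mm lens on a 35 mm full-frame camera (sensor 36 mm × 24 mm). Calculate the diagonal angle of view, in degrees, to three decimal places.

Sensor diagonal = √(36² + 24²) = √1872.0000 ≈ 43.2666 mm.
Angle of view α = 2·arctan(d/2f) with d = 43.2666 mm and f = 161.5 mm.
d/2f = 0.13395; arctan(0.13395) ≈ 7.6295°, so α ≈ 15.2590°.

15.259°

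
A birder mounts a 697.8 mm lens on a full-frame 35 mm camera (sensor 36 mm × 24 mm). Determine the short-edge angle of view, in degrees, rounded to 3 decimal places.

1.970°

Angle of view α = 2·arctan(h/2f) with h = 24 mm and f = 697.8 mm.
h/2f = 0.01720; arctan(0.01720) ≈ 0.9852°, so α ≈ 1.9704°.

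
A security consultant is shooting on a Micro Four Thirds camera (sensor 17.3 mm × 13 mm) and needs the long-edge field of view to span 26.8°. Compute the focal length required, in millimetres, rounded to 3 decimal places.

36.309 mm

From α = 2·arctan(w/2f) we get f = w / (2·tan(α/2)).
With w = 17.3 mm and α/2 = 13.4°, tan(α/2) ≈ 0.23823, so f ≈ 17.3 / 0.47647 ≈ 36.3089 mm.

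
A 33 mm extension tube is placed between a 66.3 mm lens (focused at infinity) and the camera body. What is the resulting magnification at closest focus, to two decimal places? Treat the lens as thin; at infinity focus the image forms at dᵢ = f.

The tube moves the image plane from f to f + e, so dᵢ = 66.3 + 33 = 99.3 mm. Focus is achieved when 1/f = 1/dₒ + 1/dᵢ, giving dₒ = 1/(1/f − 1/(f+e)).
Magnification m = dᵢ/dₒ = (f+e)·(1/f − 1/(f+e)) = e/f = 33/66.3 ≈ 0.4977.

0.50×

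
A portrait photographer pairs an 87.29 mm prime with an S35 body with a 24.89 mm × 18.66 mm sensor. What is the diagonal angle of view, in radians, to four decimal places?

0.3527 rad

Sensor diagonal = √(24.89² + 18.66²) = √967.7077 ≈ 31.1080 mm.
Angle of view α = 2·arctan(d/2f) with d = 31.1080 mm and f = 87.29 mm.
d/2f = 0.17819; arctan(0.17819) ≈ 0.1763 rad, so α ≈ 0.3527 rad.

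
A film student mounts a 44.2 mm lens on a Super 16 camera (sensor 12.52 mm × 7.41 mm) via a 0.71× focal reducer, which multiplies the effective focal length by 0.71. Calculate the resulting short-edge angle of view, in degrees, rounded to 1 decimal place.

13.5°

Effective focal length f = 44.2 × 0.71 = 31.382 mm.
α = 2·arctan(7.41 / (2 × 31.382)) = 2·arctan(0.11806) ≈ 13.4665°.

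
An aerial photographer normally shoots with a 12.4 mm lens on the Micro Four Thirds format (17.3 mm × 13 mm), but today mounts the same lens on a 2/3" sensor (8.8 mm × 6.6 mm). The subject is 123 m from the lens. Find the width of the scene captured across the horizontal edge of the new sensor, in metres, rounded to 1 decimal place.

87.3 m

The focal length stays 12.4 mm; the relevant sensor dimension is now w = 8.8 mm. Object distance dₒ = 123 m = 123000 mm.
Thin-lens field width W = w·(dₒ − f)/f = 8.8 × (123000 − 12.4)/12.4 ≈ 87281.523 mm = 87.2815 m.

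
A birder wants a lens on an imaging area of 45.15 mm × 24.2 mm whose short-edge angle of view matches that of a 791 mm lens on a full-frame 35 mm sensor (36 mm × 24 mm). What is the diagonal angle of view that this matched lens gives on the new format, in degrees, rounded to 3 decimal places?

Equal short-edge AOV ⇒ f₂ = f₁ · 24.2/24 = 791 × 1.00833 ≈ 797.5917 mm.
Sensor diagonal = √(45.15² + 24.2²) = √2624.1625 ≈ 51.2266 mm.
Diagonal AOV on the new format = 2·arctan(51.2266 / (2 × 797.5917)) = 2·arctan(0.03211) ≈ 3.6786°.

3.679°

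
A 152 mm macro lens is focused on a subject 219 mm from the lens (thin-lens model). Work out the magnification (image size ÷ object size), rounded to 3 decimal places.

Thin lens: 1/f = 1/dₒ + 1/dᵢ → 1/dᵢ = 1/152 − 1/219 = 0.0020127 mm⁻¹, so dᵢ ≈ 496.8358 mm.
Magnification m = dᵢ/dₒ = 496.8358/219 ≈ 2.26866.

2.269×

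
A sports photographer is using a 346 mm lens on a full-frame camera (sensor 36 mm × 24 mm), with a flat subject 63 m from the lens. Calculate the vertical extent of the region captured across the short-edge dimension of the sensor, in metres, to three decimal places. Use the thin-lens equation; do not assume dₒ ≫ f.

4.346 m

dₒ: 63 m = 63000 mm.
Similar triangles through the lens centre give W/dₒ = h/dᵢ; with 1/f = 1/dₒ + 1/dᵢ this gives W = h·(dₒ − f)/f.
W = 24 mm × (63000 − 346) / 346 = 24 × 181.0809 ≈ 4345.942 mm = 4.34594 m.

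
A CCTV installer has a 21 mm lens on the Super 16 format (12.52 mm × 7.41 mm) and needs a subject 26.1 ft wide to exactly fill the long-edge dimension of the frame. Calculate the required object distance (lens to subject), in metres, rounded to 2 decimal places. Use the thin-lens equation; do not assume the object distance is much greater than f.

W: 26.1 ft × 304.8 mm/ft = 7955.28 mm.
Magnification m = w/W = dᵢ/dₒ; combined with 1/f = 1/dₒ + 1/dᵢ this gives dₒ = f·(1 + W/w).
dₒ = 21 mm × (1 + 7955.28/12.52) = 21 × 636.4057 ≈ 13364.520 mm = 13.3645 m.

13.36 m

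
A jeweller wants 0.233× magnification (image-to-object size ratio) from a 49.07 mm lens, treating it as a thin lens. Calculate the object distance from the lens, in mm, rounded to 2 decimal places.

With m = dᵢ/dₒ and 1/f = 1/dₒ + 1/dᵢ, substituting dᵢ = m·dₒ gives 1/f = (1 + 1/m)/dₒ, hence dₒ = f·(1 + 1/m).
dₒ = 49.07 × (1 + 1/0.233) = 49.07 × 5.29185 ≈ 259.671 mm.

259.67 mm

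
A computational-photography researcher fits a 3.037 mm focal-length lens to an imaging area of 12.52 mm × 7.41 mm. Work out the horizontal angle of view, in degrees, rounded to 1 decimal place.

Angle of view α = 2·arctan(w/2f) with w = 12.52 mm and f = 3.037 mm.
w/2f = 2.06124; arctan(2.06124) ≈ 64.1199°, so α ≈ 128.2399°.

128.2°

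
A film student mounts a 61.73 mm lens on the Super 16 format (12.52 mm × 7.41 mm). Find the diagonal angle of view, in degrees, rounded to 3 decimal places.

Sensor diagonal = √(12.52² + 7.41²) = √211.6585 ≈ 14.5485 mm.
Angle of view α = 2·arctan(d/2f) with d = 14.5485 mm and f = 61.73 mm.
d/2f = 0.11784; arctan(0.11784) ≈ 6.7207°, so α ≈ 13.4414°.

13.441°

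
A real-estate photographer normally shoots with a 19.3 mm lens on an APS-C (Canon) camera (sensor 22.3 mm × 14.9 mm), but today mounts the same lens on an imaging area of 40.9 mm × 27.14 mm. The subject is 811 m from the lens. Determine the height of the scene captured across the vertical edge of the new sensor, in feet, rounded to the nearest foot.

The focal length stays 19.3 mm; the relevant sensor dimension is now h = 27.14 mm. Object distance dₒ = 811 m = 811000 mm.
Thin-lens field height W = h·(dₒ − f)/f = 27.14 × (811000 − 19.3)/19.3 ≈ 1140415.347 mm = 1140415.347/304.8 ft = 3741.52 ft.

3742 ft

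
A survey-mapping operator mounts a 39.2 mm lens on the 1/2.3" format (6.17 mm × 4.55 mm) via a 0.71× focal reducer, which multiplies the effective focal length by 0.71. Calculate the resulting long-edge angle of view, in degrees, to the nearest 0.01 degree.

12.65°

Effective focal length f = 39.2 × 0.71 = 27.832 mm.
α = 2·arctan(6.17 / (2 × 27.832)) = 2·arctan(0.11084) ≈ 12.6501°.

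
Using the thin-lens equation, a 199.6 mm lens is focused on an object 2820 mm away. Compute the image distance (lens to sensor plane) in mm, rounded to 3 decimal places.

214.804 mm

1/dᵢ = 1/f − 1/dₒ = 1/199.6 − 1/2820 = 0.0046554 mm⁻¹.
dᵢ = 1/0.0046554 ≈ 214.8038 mm.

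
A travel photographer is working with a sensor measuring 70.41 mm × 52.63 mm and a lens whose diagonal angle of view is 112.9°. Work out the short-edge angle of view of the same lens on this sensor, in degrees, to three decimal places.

Sensor diagonal = √(70.41² + 52.63²) = √7727.4850 ≈ 87.9061 mm.
From the diagonal AOV: f = 87.9061 / (2·tan(56.45°)) = 87.9061 / 3.01595 ≈ 29.1471 mm.
Short-edge AOV = 2·arctan(52.63 / (2 × 29.1471)) = 2·arctan(0.90283) ≈ 84.1536°.

84.154°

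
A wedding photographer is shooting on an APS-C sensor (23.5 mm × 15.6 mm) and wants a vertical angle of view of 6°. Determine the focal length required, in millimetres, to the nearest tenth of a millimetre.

148.8 mm

From α = 2·arctan(h/2f) we get f = h / (2·tan(α/2)).
With h = 15.6 mm and α/2 = 3°, tan(α/2) ≈ 0.05241, so f ≈ 15.6 / 0.10482 ≈ 148.8329 mm.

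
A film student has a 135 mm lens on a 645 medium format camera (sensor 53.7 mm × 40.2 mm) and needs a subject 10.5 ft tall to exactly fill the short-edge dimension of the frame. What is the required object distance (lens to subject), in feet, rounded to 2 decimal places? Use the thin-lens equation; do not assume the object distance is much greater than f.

35.70 ft

W: 10.5 ft × 304.8 mm/ft = 3200.40 mm.
Magnification m = h/W = dᵢ/dₒ; combined with 1/f = 1/dₒ + 1/dᵢ this gives dₒ = f·(1 + W/h).
dₒ = 135 mm × (1 + 3200.4/40.2) = 135 × 80.6119 ≈ 10882.612 mm = 10882.612/304.8 ft = 35.7041 ft.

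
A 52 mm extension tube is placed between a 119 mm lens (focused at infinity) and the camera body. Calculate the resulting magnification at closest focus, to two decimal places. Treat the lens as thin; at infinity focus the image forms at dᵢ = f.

0.44×

The tube moves the image plane from f to f + e, so dᵢ = 119 + 52 = 171 mm. Focus is achieved when 1/f = 1/dₒ + 1/dᵢ, giving dₒ = 1/(1/f − 1/(f+e)).
Magnification m = dᵢ/dₒ = (f+e)·(1/f − 1/(f+e)) = e/f = 52/119 ≈ 0.4370.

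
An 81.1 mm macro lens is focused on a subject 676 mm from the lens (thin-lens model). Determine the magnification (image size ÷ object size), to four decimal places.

0.1363×

Thin lens: 1/f = 1/dₒ + 1/dᵢ → 1/dᵢ = 1/81.1 − 1/676 = 0.0108512 mm⁻¹, so dᵢ ≈ 92.1560 mm.
Magnification m = dᵢ/dₒ = 92.1560/676 ≈ 0.13633.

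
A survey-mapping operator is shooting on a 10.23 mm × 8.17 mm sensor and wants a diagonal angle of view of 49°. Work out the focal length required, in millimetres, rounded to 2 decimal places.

14.36 mm

Sensor diagonal = √(10.23² + 8.17²) = √171.4018 ≈ 13.0921 mm.
From α = 2·arctan(d/2f) we get f = d / (2·tan(α/2)).
With d = 13.0921 mm and α/2 = 24.5°, tan(α/2) ≈ 0.45573, so f ≈ 13.0921 / 0.91145 ≈ 14.3639 mm.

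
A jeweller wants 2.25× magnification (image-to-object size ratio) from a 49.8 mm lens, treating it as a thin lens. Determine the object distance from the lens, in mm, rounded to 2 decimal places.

With m = dᵢ/dₒ and 1/f = 1/dₒ + 1/dᵢ, substituting dᵢ = m·dₒ gives 1/f = (1 + 1/m)/dₒ, hence dₒ = f·(1 + 1/m).
dₒ = 49.8 × (1 + 1/2.25) = 49.8 × 1.44444 ≈ 71.933 mm.

71.93 mm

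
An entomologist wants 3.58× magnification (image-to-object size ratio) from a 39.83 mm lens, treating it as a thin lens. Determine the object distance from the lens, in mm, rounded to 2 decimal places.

With m = dᵢ/dₒ and 1/f = 1/dₒ + 1/dᵢ, substituting dᵢ = m·dₒ gives 1/f = (1 + 1/m)/dₒ, hence dₒ = f·(1 + 1/m).
dₒ = 39.83 × (1 + 1/3.58) = 39.83 × 1.27933 ≈ 50.956 mm.

50.96 mm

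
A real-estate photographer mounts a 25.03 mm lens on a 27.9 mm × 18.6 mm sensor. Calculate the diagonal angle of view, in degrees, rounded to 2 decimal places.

Sensor diagonal = √(27.9² + 18.6²) = √1124.3700 ≈ 33.5316 mm.
Angle of view α = 2·arctan(d/2f) with d = 33.5316 mm and f = 25.03 mm.
d/2f = 0.66983; arctan(0.66983) ≈ 33.8153°, so α ≈ 67.6306°.

67.63°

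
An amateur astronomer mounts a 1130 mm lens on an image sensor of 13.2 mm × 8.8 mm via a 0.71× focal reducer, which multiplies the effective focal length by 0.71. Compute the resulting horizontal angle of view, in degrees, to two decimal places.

Effective focal length f = 1130 × 0.71 = 802.3 mm.
α = 2·arctan(13.2 / (2 × 802.3)) = 2·arctan(0.00823) ≈ 0.9426°.

0.94°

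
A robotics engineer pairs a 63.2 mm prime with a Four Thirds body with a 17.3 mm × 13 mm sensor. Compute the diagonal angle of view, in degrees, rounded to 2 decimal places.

Sensor diagonal = √(17.3² + 13²) = √468.2900 ≈ 21.6400 mm.
Angle of view α = 2·arctan(d/2f) with d = 21.6400 mm and f = 63.2 mm.
d/2f = 0.17120; arctan(0.17120) ≈ 9.7150°, so α ≈ 19.4300°.

19.43°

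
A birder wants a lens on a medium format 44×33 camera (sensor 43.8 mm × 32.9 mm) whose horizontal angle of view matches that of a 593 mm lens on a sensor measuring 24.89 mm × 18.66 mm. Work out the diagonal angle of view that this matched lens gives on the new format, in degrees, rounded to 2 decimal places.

3.01°

Equal horizontal AOV ⇒ f₂ = f₁ · 43.8/24.89 = 593 × 1.75974 ≈ 1043.5275 mm.
Sensor diagonal = √(43.8² + 32.9²) = √3000.8500 ≈ 54.7800 mm.
Diagonal AOV on the new format = 2·arctan(54.7800 / (2 × 1043.5275)) = 2·arctan(0.02625) ≈ 3.0071°.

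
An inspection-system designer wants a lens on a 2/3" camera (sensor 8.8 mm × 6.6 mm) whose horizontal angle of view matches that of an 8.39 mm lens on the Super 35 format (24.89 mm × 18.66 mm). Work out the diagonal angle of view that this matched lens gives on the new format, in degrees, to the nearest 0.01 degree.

123.32°

Equal horizontal AOV ⇒ f₂ = f₁ · 8.8/24.89 = 8.39 × 0.35356 ≈ 2.9663 mm.
Sensor diagonal = √(8.8² + 6.6²) = √121.0000 ≈ 11.0000 mm.
Diagonal AOV on the new format = 2·arctan(11.0000 / (2 × 2.9663)) = 2·arctan(1.85414) ≈ 123.3211°.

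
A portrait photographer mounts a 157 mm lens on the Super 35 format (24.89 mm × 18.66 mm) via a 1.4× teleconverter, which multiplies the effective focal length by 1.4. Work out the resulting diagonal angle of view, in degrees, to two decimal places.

8.10°

Effective focal length f = 157 × 1.4 = 219.8 mm.
Sensor diagonal = √(24.89² + 18.66²) = √967.7077 ≈ 31.1080 mm.
α = 2·arctan(31.108 / (2 × 219.8)) = 2·arctan(0.07076) ≈ 8.0955°.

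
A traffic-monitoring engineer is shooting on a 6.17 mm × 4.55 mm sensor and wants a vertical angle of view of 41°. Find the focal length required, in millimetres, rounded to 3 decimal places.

From α = 2·arctan(h/2f) we get f = h / (2·tan(α/2)).
With h = 4.55 mm and α/2 = 20.5°, tan(α/2) ≈ 0.37388, so f ≈ 4.55 / 0.74777 ≈ 6.0848 mm.

6.085 mm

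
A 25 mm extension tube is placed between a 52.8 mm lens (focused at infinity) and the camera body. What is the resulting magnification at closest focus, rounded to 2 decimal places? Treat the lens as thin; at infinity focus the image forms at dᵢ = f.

The tube moves the image plane from f to f + e, so dᵢ = 52.8 + 25 = 77.8 mm. Focus is achieved when 1/f = 1/dₒ + 1/dᵢ, giving dₒ = 1/(1/f − 1/(f+e)).
Magnification m = dᵢ/dₒ = (f+e)·(1/f − 1/(f+e)) = e/f = 25/52.8 ≈ 0.4735.

0.47×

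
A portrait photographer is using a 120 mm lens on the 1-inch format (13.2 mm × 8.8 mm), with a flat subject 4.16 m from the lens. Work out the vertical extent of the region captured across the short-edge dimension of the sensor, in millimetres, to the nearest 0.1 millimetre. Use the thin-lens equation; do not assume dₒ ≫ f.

296.3 mm

dₒ: 4.16 m = 4160 mm.
Similar triangles through the lens centre give W/dₒ = h/dᵢ; with 1/f = 1/dₒ + 1/dᵢ this gives W = h·(dₒ − f)/f.
W = 8.8 mm × (4160 − 120) / 120 = 8.8 × 33.6667 ≈ 296.267 mm.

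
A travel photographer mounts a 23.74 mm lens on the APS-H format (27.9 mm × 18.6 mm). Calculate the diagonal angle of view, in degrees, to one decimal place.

Sensor diagonal = √(27.9² + 18.6²) = √1124.3700 ≈ 33.5316 mm.
Angle of view α = 2·arctan(d/2f) with d = 33.5316 mm and f = 23.74 mm.
d/2f = 0.70623; arctan(0.70623) ≈ 35.2307°, so α ≈ 70.4615°.

70.5°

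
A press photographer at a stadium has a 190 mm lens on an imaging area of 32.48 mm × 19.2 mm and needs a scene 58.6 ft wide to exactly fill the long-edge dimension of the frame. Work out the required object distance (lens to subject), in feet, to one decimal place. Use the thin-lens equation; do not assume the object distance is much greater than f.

343.4 ft

W: 58.6 ft × 304.8 mm/ft = 17861.28 mm.
Magnification m = w/W = dᵢ/dₒ; combined with 1/f = 1/dₒ + 1/dᵢ this gives dₒ = f·(1 + W/w).
dₒ = 190 mm × (1 + 17861.3/32.48) = 190 × 550.9162 ≈ 104674.085 mm = 104674.085/304.8 ft = 343.419 ft.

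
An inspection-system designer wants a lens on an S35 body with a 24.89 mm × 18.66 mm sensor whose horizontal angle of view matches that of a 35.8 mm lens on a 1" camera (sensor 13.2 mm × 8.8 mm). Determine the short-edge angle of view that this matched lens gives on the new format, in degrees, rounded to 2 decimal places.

15.74°

Equal horizontal AOV ⇒ f₂ = f₁ · 24.89/13.2 = 35.8 × 1.88561 ≈ 67.5047 mm.
Short-edge AOV on the new format = 2·arctan(18.66 / (2 × 67.5047)) = 2·arctan(0.13821) ≈ 15.7383°.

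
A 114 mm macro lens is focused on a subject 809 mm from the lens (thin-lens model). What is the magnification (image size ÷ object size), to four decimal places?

Thin lens: 1/f = 1/dₒ + 1/dᵢ → 1/dᵢ = 1/114 − 1/809 = 0.0075358 mm⁻¹, so dᵢ ≈ 132.6993 mm.
Magnification m = dᵢ/dₒ = 132.6993/809 ≈ 0.16403.

0.1640×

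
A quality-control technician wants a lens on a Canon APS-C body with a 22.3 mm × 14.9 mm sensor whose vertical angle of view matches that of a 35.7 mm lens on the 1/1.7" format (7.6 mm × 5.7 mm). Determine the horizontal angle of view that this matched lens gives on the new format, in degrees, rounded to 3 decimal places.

13.627°

Equal vertical AOV ⇒ f₂ = f₁ · 14.9/5.7 = 35.7 × 2.61404 ≈ 93.3211 mm.
Horizontal AOV on the new format = 2·arctan(22.3 / (2 × 93.3211)) = 2·arctan(0.11948) ≈ 13.6268°.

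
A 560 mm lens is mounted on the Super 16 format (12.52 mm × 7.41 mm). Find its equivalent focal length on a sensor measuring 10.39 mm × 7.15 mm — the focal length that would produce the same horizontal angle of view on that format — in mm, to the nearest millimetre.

Equal angle of view means equal width/f ratio, so f₂ = f₁ · (width₂/width₁) = 560 × 10.39/12.52.
f₂ = 560 × 0.82987 ≈ 464.728 mm.

465 mm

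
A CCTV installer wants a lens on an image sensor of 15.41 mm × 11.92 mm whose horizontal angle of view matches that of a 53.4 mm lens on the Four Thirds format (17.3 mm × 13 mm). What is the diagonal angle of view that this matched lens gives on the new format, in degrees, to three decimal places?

23.147°

Equal horizontal AOV ⇒ f₂ = f₁ · 15.41/17.3 = 53.4 × 0.89075 ≈ 47.5661 mm.
Sensor diagonal = √(15.41² + 11.92²) = √379.5545 ≈ 19.4822 mm.
Diagonal AOV on the new format = 2·arctan(19.4822 / (2 × 47.5661)) = 2·arctan(0.20479) ≈ 23.1472°.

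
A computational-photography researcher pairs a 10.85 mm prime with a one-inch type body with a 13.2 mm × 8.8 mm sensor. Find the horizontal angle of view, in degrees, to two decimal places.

Angle of view α = 2·arctan(w/2f) with w = 13.2 mm and f = 10.85 mm.
w/2f = 0.60829; arctan(0.60829) ≈ 31.3119°, so α ≈ 62.6239°.

62.62°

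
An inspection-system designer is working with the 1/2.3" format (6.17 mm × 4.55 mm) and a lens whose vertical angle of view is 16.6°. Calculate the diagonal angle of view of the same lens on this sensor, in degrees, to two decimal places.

27.62°

From the vertical AOV: f = 4.55 / (2·tan(8.3°)) = 4.55 / 0.29177 ≈ 15.5946 mm.
Sensor diagonal = √(6.17² + 4.55²) = √58.7714 ≈ 7.6663 mm.
Diagonal AOV = 2·arctan(7.6663 / (2 × 15.5946)) = 2·arctan(0.24580) ≈ 27.6189°.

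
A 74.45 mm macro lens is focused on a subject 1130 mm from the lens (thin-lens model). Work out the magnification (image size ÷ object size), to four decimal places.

0.0705×

Thin lens: 1/f = 1/dₒ + 1/dᵢ → 1/dᵢ = 1/74.45 − 1/1130 = 0.0125469 mm⁻¹, so dᵢ ≈ 79.7011 mm.
Magnification m = dᵢ/dₒ = 79.7011/1130 ≈ 0.07053.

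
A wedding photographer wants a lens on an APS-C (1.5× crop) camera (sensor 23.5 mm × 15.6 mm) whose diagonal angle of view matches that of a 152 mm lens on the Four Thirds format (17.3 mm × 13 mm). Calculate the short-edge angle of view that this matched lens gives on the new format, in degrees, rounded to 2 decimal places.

4.51°

Sensor diagonal = √(17.3² + 13²) = √468.2900 ≈ 21.6400 mm.
Sensor diagonal = √(23.5² + 15.6²) = √795.6100 ≈ 28.2066 mm.
Equal diagonal AOV ⇒ f₂ = f₁ · 28.2066/21.6400 = 152 × 1.30344 ≈ 198.1236 mm.
Short-edge AOV on the new format = 2·arctan(15.6 / (2 × 198.1236)) = 2·arctan(0.03937) ≈ 4.5091°.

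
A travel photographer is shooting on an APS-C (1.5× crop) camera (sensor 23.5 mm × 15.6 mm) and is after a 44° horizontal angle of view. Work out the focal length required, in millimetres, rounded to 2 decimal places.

29.08 mm

From α = 2·arctan(w/2f) we get f = w / (2·tan(α/2)).
With w = 23.5 mm and α/2 = 22°, tan(α/2) ≈ 0.40403, so f ≈ 23.5 / 0.80805 ≈ 29.0823 mm.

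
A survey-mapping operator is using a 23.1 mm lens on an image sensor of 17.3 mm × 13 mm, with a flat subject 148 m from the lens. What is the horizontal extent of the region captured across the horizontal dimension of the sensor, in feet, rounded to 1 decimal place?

dₒ: 148 m = 148000 mm.
Similar triangles through the lens centre give W/dₒ = w/dᵢ; with 1/f = 1/dₒ + 1/dᵢ this gives W = w·(dₒ − f)/f.
W = 17.3 mm × (148000 − 23.1) / 23.1 = 17.3 × 6405.9264 ≈ 110822.527 mm = 110822.527/304.8 ft = 363.591 ft.

363.6 ft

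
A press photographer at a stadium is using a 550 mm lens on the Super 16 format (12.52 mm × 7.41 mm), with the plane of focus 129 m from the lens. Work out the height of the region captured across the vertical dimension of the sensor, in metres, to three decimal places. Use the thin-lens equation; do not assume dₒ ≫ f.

1.731 m

dₒ: 129 m = 129000 mm.
Similar triangles through the lens centre give W/dₒ = h/dᵢ; with 1/f = 1/dₒ + 1/dᵢ this gives W = h·(dₒ − f)/f.
W = 7.41 mm × (129000 − 550) / 550 = 7.41 × 233.5455 ≈ 1730.572 mm = 1.73057 m.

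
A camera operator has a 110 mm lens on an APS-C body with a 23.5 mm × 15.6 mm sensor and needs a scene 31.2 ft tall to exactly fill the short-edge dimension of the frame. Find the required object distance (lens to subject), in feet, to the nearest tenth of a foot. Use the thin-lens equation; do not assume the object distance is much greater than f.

220.4 ft

W: 31.2 ft × 304.8 mm/ft = 9509.76 mm.
Magnification m = h/W = dᵢ/dₒ; combined with 1/f = 1/dₒ + 1/dᵢ this gives dₒ = f·(1 + W/h).
dₒ = 110 mm × (1 + 9509.76/15.6) = 110 × 610.6000 ≈ 67165.998 mm = 67165.998/304.8 ft = 220.361 ft.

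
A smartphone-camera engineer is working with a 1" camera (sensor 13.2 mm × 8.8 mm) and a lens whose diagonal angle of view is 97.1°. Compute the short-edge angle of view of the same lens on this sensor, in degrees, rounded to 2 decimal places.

64.26°

Sensor diagonal = √(13.2² + 8.8²) = √251.6800 ≈ 15.8644 mm.
From the diagonal AOV: f = 15.8644 / (2·tan(48.55°)) = 15.8644 / 2.26457 ≈ 7.0055 mm.
Short-edge AOV = 2·arctan(8.8 / (2 × 7.0055)) = 2·arctan(0.62808) ≈ 64.2641°.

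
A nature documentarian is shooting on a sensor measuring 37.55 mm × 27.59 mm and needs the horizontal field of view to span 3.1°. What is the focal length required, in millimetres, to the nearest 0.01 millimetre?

693.85 mm

From α = 2·arctan(w/2f) we get f = w / (2·tan(α/2)).
With w = 37.55 mm and α/2 = 1.55°, tan(α/2) ≈ 0.02706, so f ≈ 37.55 / 0.05412 ≈ 693.8489 mm.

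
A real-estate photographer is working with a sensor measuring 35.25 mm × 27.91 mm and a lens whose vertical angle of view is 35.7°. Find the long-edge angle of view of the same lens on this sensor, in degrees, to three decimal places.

44.265°

From the vertical AOV: f = 27.91 / (2·tan(17.85°)) = 27.91 / 0.64406 ≈ 43.3348 mm.
Long-edge AOV = 2·arctan(35.25 / (2 × 43.3348)) = 2·arctan(0.40672) ≈ 44.2648°.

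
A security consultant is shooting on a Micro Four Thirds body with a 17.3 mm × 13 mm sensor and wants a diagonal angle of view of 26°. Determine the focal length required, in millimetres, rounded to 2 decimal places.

Sensor diagonal = √(17.3² + 13²) = √468.2900 ≈ 21.6400 mm.
From α = 2·arctan(d/2f) we get f = d / (2·tan(α/2)).
With d = 21.6400 mm and α/2 = 13°, tan(α/2) ≈ 0.23087, so f ≈ 21.6400 / 0.46174 ≈ 46.8666 mm.

46.87 mm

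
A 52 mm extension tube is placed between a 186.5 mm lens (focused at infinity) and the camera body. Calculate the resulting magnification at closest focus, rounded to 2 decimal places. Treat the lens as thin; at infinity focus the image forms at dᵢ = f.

0.28×

The tube moves the image plane from f to f + e, so dᵢ = 186.5 + 52 = 238.5 mm. Focus is achieved when 1/f = 1/dₒ + 1/dᵢ, giving dₒ = 1/(1/f − 1/(f+e)).
Magnification m = dᵢ/dₒ = (f+e)·(1/f − 1/(f+e)) = e/f = 52/186.5 ≈ 0.2788.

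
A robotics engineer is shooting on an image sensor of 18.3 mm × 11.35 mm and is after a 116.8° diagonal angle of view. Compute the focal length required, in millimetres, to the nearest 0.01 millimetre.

Sensor diagonal = √(18.3² + 11.35²) = √463.7125 ≈ 21.5340 mm.
From α = 2·arctan(d/2f) we get f = d / (2·tan(α/2)).
With d = 21.5340 mm and α/2 = 58.4°, tan(α/2) ≈ 1.62548, so f ≈ 21.5340 / 3.25095 ≈ 6.6239 mm.

6.62 mm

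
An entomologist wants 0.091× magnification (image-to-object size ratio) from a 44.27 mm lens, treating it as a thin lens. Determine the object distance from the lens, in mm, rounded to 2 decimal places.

With m = dᵢ/dₒ and 1/f = 1/dₒ + 1/dᵢ, substituting dᵢ = m·dₒ gives 1/f = (1 + 1/m)/dₒ, hence dₒ = f·(1 + 1/m).
dₒ = 44.27 × (1 + 1/0.091) = 44.27 × 11.98901 ≈ 530.754 mm.

530.75 mm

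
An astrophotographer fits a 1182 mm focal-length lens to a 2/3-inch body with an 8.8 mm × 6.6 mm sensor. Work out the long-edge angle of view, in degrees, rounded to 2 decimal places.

Angle of view α = 2·arctan(w/2f) with w = 8.8 mm and f = 1182 mm.
w/2f = 0.00372; arctan(0.00372) ≈ 0.2133°, so α ≈ 0.4266°.

0.43°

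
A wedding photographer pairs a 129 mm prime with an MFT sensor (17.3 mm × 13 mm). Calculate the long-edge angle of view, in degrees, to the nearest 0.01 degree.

7.67°

Angle of view α = 2·arctan(w/2f) with w = 17.3 mm and f = 129 mm.
w/2f = 0.06705; arctan(0.06705) ≈ 3.8362°, so α ≈ 7.6724°.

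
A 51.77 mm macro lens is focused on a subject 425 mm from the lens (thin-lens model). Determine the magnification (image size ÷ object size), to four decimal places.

Thin lens: 1/f = 1/dₒ + 1/dᵢ → 1/dᵢ = 1/51.77 − 1/425 = 0.0169633 mm⁻¹, so dᵢ ≈ 58.9509 mm.
Magnification m = dᵢ/dₒ = 58.9509/425 ≈ 0.13871.

0.1387×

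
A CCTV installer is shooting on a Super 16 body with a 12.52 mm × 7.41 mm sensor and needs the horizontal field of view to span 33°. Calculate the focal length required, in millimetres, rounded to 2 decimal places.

21.13 mm

From α = 2·arctan(w/2f) we get f = w / (2·tan(α/2)).
With w = 12.52 mm and α/2 = 16.5°, tan(α/2) ≈ 0.29621, so f ≈ 12.52 / 0.59243 ≈ 21.1334 mm.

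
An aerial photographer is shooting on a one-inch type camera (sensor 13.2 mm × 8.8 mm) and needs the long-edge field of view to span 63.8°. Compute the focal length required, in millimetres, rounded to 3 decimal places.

From α = 2·arctan(w/2f) we get f = w / (2·tan(α/2)).
With w = 13.2 mm and α/2 = 31.9°, tan(α/2) ≈ 0.62245, so f ≈ 13.2 / 1.24489 ≈ 10.6033 mm.

10.603 mm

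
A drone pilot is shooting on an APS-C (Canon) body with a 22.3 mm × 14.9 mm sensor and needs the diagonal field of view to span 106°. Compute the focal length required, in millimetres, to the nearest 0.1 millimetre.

Sensor diagonal = √(22.3² + 14.9²) = √719.3000 ≈ 26.8198 mm.
From α = 2·arctan(d/2f) we get f = d / (2·tan(α/2)).
With d = 26.8198 mm and α/2 = 53°, tan(α/2) ≈ 1.32704, so f ≈ 26.8198 / 2.65409 ≈ 10.1051 mm.

10.1 mm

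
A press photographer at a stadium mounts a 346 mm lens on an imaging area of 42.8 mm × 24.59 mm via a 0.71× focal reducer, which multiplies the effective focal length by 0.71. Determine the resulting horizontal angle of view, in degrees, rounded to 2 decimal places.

Effective focal length f = 346 × 0.71 = 245.66 mm.
α = 2·arctan(42.8 / (2 × 245.66)) = 2·arctan(0.08711) ≈ 9.9572°.

9.96°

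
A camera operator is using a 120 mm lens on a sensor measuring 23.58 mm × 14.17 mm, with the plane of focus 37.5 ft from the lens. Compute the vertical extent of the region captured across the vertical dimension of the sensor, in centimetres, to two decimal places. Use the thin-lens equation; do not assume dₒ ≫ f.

dₒ: 37.5 ft × 304.8 mm/ft = 11430.00 mm.
Similar triangles through the lens centre give W/dₒ = h/dᵢ; with 1/f = 1/dₒ + 1/dᵢ this gives W = h·(dₒ − f)/f.
W = 14.17 mm × (11430 − 120) / 120 = 14.17 × 94.2500 ≈ 1335.522 mm = 133.552 cm.

133.55 cm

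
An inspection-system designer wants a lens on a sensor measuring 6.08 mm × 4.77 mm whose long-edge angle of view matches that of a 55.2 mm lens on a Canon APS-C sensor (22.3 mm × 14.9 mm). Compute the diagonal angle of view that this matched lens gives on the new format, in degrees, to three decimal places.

28.798°

Equal long-edge AOV ⇒ f₂ = f₁ · 6.08/22.3 = 55.2 × 0.27265 ≈ 15.0500 mm.
Sensor diagonal = √(6.08² + 4.77²) = √59.7193 ≈ 7.7278 mm.
Diagonal AOV on the new format = 2·arctan(7.7278 / (2 × 15.0500)) = 2·arctan(0.25674) ≈ 28.7980°.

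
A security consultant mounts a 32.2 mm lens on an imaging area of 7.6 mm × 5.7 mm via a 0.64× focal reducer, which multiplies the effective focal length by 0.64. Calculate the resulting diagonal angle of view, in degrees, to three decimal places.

25.959°

Effective focal length f = 32.2 × 0.64 = 20.608 mm.
Sensor diagonal = √(7.6² + 5.7²) = √90.2500 ≈ 9.5000 mm.
α = 2·arctan(9.500 / (2 × 20.608)) = 2·arctan(0.23049) ≈ 25.9592°.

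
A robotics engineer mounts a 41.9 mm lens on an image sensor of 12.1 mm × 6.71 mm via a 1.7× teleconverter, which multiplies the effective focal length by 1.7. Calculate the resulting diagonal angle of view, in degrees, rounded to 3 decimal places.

Effective focal length f = 41.9 × 1.7 = 71.23 mm.
Sensor diagonal = √(12.1² + 6.71²) = √191.4341 ≈ 13.8360 mm.
α = 2·arctan(13.836 / (2 × 71.23)) = 2·arctan(0.09712) ≈ 11.0945°.

11.095°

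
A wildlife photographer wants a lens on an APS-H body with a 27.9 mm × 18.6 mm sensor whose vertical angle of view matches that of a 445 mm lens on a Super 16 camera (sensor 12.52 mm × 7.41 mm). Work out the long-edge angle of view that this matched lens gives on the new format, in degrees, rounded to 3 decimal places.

1.431°

Equal vertical AOV ⇒ f₂ = f₁ · 18.6/7.41 = 445 × 2.51012 ≈ 1117.0040 mm.
Long-edge AOV on the new format = 2·arctan(27.9 / (2 × 1117.0040)) = 2·arctan(0.01249) ≈ 1.4310°.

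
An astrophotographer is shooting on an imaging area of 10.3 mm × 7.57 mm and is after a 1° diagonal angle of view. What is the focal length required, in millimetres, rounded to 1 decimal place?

Sensor diagonal = √(10.3² + 7.57²) = √163.3949 ≈ 12.7826 mm.
From α = 2·arctan(d/2f) we get f = d / (2·tan(α/2)).
With d = 12.7826 mm and α/2 = 0.5°, tan(α/2) ≈ 0.00873, so f ≈ 12.7826 / 0.01745 ≈ 732.3705 mm.

732.4 mm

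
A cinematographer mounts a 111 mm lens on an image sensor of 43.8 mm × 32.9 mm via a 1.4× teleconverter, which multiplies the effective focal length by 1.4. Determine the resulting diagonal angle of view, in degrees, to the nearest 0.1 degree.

20.0°

Effective focal length f = 111 × 1.4 = 155.4 mm.
Sensor diagonal = √(43.8² + 32.9²) = √3000.8500 ≈ 54.7800 mm.
α = 2·arctan(54.780 / (2 × 155.4)) = 2·arctan(0.17625) ≈ 19.9920°.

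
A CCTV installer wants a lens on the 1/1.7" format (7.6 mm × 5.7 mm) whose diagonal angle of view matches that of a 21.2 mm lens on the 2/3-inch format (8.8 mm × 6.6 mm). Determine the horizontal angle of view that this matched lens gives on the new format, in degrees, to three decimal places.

Sensor diagonal = √(8.8² + 6.6²) = √121.0000 ≈ 11.0000 mm.
Sensor diagonal = √(7.6² + 5.7²) = √90.2500 ≈ 9.5000 mm.
Equal diagonal AOV ⇒ f₂ = f₁ · 9.5000/11.0000 = 21.2 × 0.86364 ≈ 18.3091 mm.
Horizontal AOV on the new format = 2·arctan(7.6 / (2 × 18.3091)) = 2·arctan(0.20755) ≈ 23.4502°.

23.450°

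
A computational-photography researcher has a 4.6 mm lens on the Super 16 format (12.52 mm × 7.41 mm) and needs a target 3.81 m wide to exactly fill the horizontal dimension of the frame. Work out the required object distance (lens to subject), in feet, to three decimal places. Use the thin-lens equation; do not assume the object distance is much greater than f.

4.608 ft

W: 3.81 m = 3810 mm.
Magnification m = w/W = dᵢ/dₒ; combined with 1/f = 1/dₒ + 1/dᵢ this gives dₒ = f·(1 + W/w).
dₒ = 4.6 mm × (1 + 3810/12.52) = 4.6 × 305.3131 ≈ 1404.440 mm = 1404.440/304.8 ft = 4.60774 ft.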